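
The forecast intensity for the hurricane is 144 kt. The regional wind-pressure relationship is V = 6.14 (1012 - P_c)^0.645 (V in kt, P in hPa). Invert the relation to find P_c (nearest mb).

879 mb

ΔP = (V / 6.14)^(1/0.645) = (144/6.14)^1.550.
144/6.14 = 23.453; 23.453^1.550 ≈ 133.15 mb.
P_c = 1012 − 133.15 = 878.85 ≈ 879 mb.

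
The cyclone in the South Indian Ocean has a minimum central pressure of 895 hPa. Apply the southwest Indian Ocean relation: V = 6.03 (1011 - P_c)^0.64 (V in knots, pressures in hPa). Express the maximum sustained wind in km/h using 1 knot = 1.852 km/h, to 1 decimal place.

234.0 km/h

ΔP = 1011 − 895 = 116 hPa.
V ≈ 6.03 × 116^0.64 = 6.03 × 20.953 ≈ 126.349 kt.
126.349 × 1.852 ≈ 234.00 km/h → 234.0 km/h.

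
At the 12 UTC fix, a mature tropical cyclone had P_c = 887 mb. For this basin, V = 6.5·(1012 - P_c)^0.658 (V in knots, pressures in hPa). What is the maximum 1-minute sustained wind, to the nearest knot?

ΔP = 1012 − 887 = 125 mb.
125^0.658 ≈ 23.975.
V ≈ 6.5 × 23.975 ≈ 155.8 kt.

156 kt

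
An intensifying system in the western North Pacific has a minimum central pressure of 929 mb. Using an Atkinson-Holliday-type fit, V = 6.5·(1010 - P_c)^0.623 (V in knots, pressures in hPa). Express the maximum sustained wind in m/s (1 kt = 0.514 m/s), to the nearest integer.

ΔP = 1010 − 929 = 81 mb.
V ≈ 6.5 × 81^0.623 = 6.5 × 15.452 ≈ 100.438 kt.
100.438 × 0.514 ≈ 51.63 m/s → 52 m/s.

52 m/s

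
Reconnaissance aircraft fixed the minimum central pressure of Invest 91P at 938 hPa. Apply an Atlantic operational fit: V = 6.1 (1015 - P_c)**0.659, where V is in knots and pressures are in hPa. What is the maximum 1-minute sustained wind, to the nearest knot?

107 kt

ΔP = 1015 − 938 = 77 hPa.
77^0.659 ≈ 17.506.
V ≈ 6.1 × 17.506 ≈ 106.8 kt.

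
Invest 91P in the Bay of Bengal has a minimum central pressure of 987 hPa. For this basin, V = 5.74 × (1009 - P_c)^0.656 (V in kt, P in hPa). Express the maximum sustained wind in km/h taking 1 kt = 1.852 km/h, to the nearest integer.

ΔP = 1009 − 987 = 22 hPa.
V ≈ 5.74 × 22^0.656 = 5.74 × 7.597 ≈ 43.605 kt.
43.605 × 1.852 ≈ 80.76 km/h → 81 km/h.

81 km/h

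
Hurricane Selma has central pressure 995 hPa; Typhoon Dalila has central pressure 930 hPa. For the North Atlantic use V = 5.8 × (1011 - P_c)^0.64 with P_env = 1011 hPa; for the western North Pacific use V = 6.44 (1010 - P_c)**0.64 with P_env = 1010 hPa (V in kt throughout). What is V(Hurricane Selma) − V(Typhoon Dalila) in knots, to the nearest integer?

-72 kt

Hurricane Selma: ΔP = 16; V ≈ 5.8 × 16^0.64 ≈ 34.20 kt.
Typhoon Dalila: ΔP = 80; V ≈ 6.44 × 80^0.64 ≈ 106.38 kt.
Difference ≈ 34.20 − 106.38 = -72.18 → -72 kt.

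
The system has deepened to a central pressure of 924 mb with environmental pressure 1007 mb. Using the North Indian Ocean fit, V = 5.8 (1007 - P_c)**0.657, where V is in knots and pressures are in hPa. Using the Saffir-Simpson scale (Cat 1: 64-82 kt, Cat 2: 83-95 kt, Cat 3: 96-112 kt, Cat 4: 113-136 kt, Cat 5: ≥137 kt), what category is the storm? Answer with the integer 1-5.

3

ΔP = 1007 − 924 = 83 mb.
V ≈ 5.8 × 83^0.657 = 5.8 × 18.23 ≈ 106 kt.
106 kt falls in the Category 3 band.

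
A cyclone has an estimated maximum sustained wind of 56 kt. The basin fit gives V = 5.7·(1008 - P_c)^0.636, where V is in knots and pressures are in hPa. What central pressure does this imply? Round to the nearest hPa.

972 hPa

ΔP = (V / 5.7)^(1/0.636) = (56/5.7)^1.572.
56/5.7 = 9.825; 9.825^1.572 ≈ 36.33 hPa.
P_c = 1008 − 36.33 = 971.67 ≈ 972 hPa.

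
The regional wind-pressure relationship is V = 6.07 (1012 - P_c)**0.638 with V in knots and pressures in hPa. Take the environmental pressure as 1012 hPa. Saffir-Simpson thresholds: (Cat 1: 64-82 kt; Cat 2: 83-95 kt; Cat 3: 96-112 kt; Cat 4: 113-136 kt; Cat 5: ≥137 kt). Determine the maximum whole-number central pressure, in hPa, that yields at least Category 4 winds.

914 hPa

Category 4 begins at V = 113 kt.
Required ΔP = (113/6.07)^(1/0.638) = 18.616^1.567 ≈ 97.82 hPa.
P_c ≤ 1012 − 97.82 = 914.18, so the highest integer P_c is 914 hPa.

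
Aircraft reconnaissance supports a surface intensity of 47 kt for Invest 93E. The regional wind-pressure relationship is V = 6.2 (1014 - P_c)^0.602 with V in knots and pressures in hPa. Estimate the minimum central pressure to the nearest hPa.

ΔP = (V / 6.2)^(1/0.602) = (47/6.2)^1.661.
47/6.2 = 7.581; 7.581^1.661 ≈ 28.93 hPa.
P_c = 1014 − 28.93 = 985.07 ≈ 985 hPa.

985 hPa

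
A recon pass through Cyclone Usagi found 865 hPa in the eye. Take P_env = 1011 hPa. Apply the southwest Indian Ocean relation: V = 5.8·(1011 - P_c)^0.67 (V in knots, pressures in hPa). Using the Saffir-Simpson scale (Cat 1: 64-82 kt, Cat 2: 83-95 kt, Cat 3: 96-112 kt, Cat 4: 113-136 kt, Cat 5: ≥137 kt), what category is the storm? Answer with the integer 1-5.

5

ΔP = 1011 − 865 = 146 hPa.
V ≈ 5.8 × 146^0.67 = 5.8 × 28.19 ≈ 164 kt.
164 kt falls in the Category 5 band.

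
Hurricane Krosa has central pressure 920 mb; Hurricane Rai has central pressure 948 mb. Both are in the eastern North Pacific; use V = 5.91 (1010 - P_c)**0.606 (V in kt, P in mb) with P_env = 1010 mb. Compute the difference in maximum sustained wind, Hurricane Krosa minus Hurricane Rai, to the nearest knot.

Hurricane Krosa: ΔP = 90; V ≈ 5.91 × 90^0.606 ≈ 90.34 kt.
Hurricane Rai: ΔP = 62; V ≈ 5.91 × 62^0.606 ≈ 72.07 kt.
Difference ≈ 90.34 − 72.07 = 18.27 → 18 kt.

18 kt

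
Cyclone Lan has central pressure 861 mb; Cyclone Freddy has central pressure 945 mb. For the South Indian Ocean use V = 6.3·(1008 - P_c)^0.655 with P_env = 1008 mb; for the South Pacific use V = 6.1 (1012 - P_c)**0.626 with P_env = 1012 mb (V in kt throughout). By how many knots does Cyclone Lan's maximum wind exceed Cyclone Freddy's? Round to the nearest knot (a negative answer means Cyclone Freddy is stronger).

81 kt

Cyclone Lan: ΔP = 147; V ≈ 6.3 × 147^0.655 ≈ 165.55 kt.
Cyclone Freddy: ΔP = 67; V ≈ 6.1 × 67^0.626 ≈ 84.81 kt.
Difference ≈ 165.55 − 84.81 = 80.74 → 81 kt.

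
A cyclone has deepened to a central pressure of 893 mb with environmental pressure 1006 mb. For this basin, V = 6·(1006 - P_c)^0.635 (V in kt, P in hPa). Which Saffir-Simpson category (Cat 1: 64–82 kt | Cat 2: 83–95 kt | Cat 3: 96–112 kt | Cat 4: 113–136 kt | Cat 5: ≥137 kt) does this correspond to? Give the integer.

4

ΔP = 1006 − 893 = 113 mb.
V ≈ 6 × 113^0.635 = 6 × 20.12 ≈ 121 kt.
121 kt falls in the Category 4 band.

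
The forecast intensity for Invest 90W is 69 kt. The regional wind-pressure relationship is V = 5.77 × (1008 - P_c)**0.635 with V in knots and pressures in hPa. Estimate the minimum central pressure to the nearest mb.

958 mb

ΔP = (V / 5.77)^(1/0.635) = (69/5.77)^1.575.
69/5.77 = 11.958; 11.958^1.575 ≈ 49.79 mb.
P_c = 1008 − 49.79 = 958.21 ≈ 958 mb.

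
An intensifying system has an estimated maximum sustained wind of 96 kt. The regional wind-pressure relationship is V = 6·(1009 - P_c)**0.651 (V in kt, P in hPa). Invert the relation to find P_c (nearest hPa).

938 hPa

ΔP = (V / 6)^(1/0.651) = (96/6)^1.536.
96/6 = 16.000; 16.000^1.536 ≈ 70.74 hPa.
P_c = 1009 − 70.74 = 938.26 ≈ 938 hPa.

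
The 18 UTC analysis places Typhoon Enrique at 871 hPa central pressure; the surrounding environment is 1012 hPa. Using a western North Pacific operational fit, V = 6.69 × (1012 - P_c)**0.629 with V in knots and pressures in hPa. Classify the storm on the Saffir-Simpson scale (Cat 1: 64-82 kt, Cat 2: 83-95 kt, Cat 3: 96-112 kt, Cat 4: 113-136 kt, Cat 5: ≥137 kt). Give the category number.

5

ΔP = 1012 − 871 = 141 hPa.
V ≈ 6.69 × 141^0.629 = 6.69 × 22.48 ≈ 150 kt.
150 kt falls in the Category 5 band.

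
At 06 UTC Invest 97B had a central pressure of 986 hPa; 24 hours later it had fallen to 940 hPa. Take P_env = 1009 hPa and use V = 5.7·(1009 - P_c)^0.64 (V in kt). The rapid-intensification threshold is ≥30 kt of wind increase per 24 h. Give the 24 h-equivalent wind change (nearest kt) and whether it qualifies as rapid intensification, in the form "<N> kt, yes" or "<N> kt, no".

V₁: ΔP = 23, V ≈ 5.7 × 23^0.64 ≈ 42.40 kt.
V₂: ΔP = 69, V ≈ 5.7 × 69^0.64 ≈ 85.65 kt.
ΔV over 24 h = 43.25 kt → 24 h equivalent = 43.25 × 24/24 ≈ 43.25 kt.
43 kt ≥ 30 kt ⇒ rapid intensification.

43 kt, yes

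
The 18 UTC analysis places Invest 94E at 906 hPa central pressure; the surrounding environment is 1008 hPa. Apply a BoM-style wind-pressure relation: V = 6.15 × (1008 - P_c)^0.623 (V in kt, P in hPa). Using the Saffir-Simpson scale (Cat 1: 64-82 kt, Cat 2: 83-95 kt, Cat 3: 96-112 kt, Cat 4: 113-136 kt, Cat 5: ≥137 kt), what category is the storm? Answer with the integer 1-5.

ΔP = 1008 − 906 = 102 hPa.
V ≈ 6.15 × 102^0.623 = 6.15 × 17.84 ≈ 110 kt.
110 kt falls in the Category 3 band.

3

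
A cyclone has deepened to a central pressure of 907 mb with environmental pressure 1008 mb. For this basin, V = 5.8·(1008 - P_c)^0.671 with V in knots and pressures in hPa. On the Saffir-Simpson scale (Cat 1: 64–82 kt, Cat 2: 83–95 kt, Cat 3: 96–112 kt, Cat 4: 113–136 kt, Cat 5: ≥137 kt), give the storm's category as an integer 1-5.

4

ΔP = 1008 − 907 = 101 mb.
V ≈ 5.8 × 101^0.671 = 5.8 × 22.13 ≈ 128 kt.
128 kt falls in the Category 4 band.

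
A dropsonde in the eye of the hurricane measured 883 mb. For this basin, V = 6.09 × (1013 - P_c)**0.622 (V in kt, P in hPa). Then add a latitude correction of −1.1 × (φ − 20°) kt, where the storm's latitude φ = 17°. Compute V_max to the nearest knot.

129 kt

ΔP = 1013 − 883 = 130 mb.
130^0.622 ≈ 20.648.
V ≈ 6.09 × 20.648 ≈ 125.7 kt.
Latitude correction: −1.1 × (17 − 20) = 3.3 kt.
Corrected V ≈ 129 kt → 129 kt.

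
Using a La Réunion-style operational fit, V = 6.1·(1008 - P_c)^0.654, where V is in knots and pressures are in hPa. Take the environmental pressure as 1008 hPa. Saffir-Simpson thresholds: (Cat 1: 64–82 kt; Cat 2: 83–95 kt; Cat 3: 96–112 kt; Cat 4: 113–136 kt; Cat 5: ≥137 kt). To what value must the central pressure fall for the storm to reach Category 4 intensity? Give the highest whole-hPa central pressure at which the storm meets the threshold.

921 hPa

Category 4 begins at V = 113 kt.
Required ΔP = (113/6.1)^(1/0.654) = 18.525^1.529 ≈ 86.79 hPa.
P_c ≤ 1008 − 86.79 = 921.21, so the highest integer P_c is 921 hPa.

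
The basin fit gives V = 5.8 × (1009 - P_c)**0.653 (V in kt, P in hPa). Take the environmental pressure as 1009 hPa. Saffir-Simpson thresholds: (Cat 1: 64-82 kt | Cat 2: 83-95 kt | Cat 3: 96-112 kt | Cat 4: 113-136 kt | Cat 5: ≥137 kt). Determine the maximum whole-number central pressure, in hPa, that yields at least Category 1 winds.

969 hPa

Category 1 begins at V = 64 kt.
Required ΔP = (64/5.8)^(1/0.653) = 11.034^1.531 ≈ 39.52 hPa.
P_c ≤ 1009 − 39.52 = 969.48, so the highest integer P_c is 969 hPa.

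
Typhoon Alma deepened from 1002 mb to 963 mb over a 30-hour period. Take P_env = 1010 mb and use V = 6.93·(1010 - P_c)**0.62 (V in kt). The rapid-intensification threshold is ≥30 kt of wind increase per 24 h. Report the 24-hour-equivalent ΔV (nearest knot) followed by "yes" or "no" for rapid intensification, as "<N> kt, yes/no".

V₁: ΔP = 8, V ≈ 6.93 × 8^0.62 ≈ 25.16 kt.
V₂: ΔP = 47, V ≈ 6.93 × 47^0.62 ≈ 75.41 kt.
ΔV over 30 h = 50.25 kt → 24 h equivalent = 50.25 × 24/30 ≈ 40.20 kt.
40 kt ≥ 30 kt ⇒ rapid intensification.

40 kt, yes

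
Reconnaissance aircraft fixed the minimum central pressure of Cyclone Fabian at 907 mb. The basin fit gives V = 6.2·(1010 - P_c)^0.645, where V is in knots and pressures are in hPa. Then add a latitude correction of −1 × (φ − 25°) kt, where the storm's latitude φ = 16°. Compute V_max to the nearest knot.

132 kt

ΔP = 1010 − 907 = 103 mb.
103^0.645 ≈ 19.874.
V ≈ 6.2 × 19.874 ≈ 123.2 kt.
Latitude correction: −1 × (16 − 25) = 9 kt.
Corrected V ≈ 132.2 kt → 132 kt.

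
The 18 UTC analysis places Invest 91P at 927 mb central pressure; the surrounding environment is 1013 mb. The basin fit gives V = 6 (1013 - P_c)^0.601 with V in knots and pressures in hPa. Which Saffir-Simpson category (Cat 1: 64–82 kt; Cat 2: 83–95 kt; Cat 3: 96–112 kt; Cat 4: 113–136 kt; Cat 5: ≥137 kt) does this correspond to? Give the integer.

2

ΔP = 1013 − 927 = 86 mb.
V ≈ 6 × 86^0.601 = 6 × 14.54 ≈ 87 kt.
87 kt falls in the Category 2 band.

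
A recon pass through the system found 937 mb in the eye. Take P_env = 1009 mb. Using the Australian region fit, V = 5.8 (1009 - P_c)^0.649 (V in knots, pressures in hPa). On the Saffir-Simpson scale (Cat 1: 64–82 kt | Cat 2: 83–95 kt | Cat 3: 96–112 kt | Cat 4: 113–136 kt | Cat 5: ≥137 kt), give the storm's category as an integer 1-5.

ΔP = 1009 − 937 = 72 mb.
V ≈ 5.8 × 72^0.649 = 5.8 × 16.05 ≈ 93 kt.
93 kt falls in the Category 2 band.

2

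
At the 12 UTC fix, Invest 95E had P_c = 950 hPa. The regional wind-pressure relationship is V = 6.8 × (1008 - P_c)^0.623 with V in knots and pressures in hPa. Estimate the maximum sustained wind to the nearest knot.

ΔP = 1008 − 950 = 58 hPa.
58^0.623 ≈ 12.549.
V ≈ 6.8 × 12.549 ≈ 85.3 kt.

85 kt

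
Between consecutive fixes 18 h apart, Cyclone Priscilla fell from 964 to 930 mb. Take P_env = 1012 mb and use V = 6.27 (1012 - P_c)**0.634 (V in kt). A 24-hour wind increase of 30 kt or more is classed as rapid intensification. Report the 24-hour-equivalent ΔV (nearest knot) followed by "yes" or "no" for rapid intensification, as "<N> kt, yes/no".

39 kt, yes

V₁: ΔP = 48, V ≈ 6.27 × 48^0.634 ≈ 72.98 kt.
V₂: ΔP = 82, V ≈ 6.27 × 82^0.634 ≈ 102.48 kt.
ΔV over 18 h = 29.50 kt → 24 h equivalent = 29.50 × 24/18 ≈ 39.33 kt.
39 kt ≥ 30 kt ⇒ rapid intensification.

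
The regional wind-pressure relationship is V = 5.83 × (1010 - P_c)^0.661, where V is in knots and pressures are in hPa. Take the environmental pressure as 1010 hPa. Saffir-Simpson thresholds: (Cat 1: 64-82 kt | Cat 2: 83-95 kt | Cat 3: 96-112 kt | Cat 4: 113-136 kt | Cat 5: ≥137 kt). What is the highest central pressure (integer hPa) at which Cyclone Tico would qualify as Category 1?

972 hPa

Category 1 begins at V = 64 kt.
Required ΔP = (64/5.83)^(1/0.661) = 10.978^1.513 ≈ 37.51 hPa.
P_c ≤ 1010 − 37.51 = 972.49, so the highest integer P_c is 972 hPa.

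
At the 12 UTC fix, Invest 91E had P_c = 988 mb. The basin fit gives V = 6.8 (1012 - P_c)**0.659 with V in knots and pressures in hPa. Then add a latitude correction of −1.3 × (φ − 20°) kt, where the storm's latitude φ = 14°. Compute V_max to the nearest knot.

63 kt

ΔP = 1012 − 988 = 24 mb.
24^0.659 ≈ 8.120.
V ≈ 6.8 × 8.120 ≈ 55.2 kt.
Latitude correction: −1.3 × (14 − 20) = 7.8 kt.
Corrected V ≈ 63 kt → 63 kt.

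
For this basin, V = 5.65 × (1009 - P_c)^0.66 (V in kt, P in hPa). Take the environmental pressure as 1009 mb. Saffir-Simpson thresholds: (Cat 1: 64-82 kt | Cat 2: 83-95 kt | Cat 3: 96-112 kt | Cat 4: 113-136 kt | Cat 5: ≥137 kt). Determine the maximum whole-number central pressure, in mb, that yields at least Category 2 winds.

950 mb

Category 2 begins at V = 83 kt.
Required ΔP = (83/5.65)^(1/0.66) = 14.690^1.515 ≈ 58.64 mb.
P_c ≤ 1009 − 58.64 = 950.36, so the highest integer P_c is 950 mb.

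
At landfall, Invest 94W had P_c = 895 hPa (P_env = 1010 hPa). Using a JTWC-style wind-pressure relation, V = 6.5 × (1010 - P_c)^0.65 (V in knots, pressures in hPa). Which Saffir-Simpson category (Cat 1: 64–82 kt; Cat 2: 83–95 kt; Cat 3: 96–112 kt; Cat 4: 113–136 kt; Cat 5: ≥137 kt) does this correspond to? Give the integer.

5

ΔP = 1010 − 895 = 115 hPa.
V ≈ 6.5 × 115^0.65 = 6.5 × 21.85 ≈ 142 kt.
142 kt falls in the Category 5 band.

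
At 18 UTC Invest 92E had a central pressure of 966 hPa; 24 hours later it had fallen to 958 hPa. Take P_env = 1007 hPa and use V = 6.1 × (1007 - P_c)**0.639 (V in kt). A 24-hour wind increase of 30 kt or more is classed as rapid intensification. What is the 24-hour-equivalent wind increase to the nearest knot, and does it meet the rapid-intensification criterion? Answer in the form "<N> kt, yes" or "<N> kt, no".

8 kt, no

V₁: ΔP = 41, V ≈ 6.1 × 41^0.639 ≈ 65.45 kt.
V₂: ΔP = 49, V ≈ 6.1 × 49^0.639 ≈ 73.34 kt.
ΔV over 24 h = 7.89 kt → 24 h equivalent = 7.89 × 24/24 ≈ 7.89 kt.
8 kt < 30 kt ⇒ not rapid intensification.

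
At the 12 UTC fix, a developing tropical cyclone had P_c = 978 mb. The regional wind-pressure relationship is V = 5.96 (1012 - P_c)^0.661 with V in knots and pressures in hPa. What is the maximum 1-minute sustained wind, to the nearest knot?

ΔP = 1012 − 978 = 34 mb.
34^0.661 ≈ 10.287.
V ≈ 5.96 × 10.287 ≈ 61.3 kt.

61 kt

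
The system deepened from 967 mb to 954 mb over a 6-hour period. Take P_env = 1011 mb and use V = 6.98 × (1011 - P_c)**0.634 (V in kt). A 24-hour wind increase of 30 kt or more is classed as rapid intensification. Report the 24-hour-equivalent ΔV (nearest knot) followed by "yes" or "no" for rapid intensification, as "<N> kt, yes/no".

V₁: ΔP = 44, V ≈ 6.98 × 44^0.634 ≈ 76.88 kt.
V₂: ΔP = 57, V ≈ 6.98 × 57^0.634 ≈ 90.59 kt.
ΔV over 6 h = 13.71 kt → 24 h equivalent = 13.71 × 24/6 ≈ 54.84 kt.
55 kt ≥ 30 kt ⇒ rapid intensification.

55 kt, yes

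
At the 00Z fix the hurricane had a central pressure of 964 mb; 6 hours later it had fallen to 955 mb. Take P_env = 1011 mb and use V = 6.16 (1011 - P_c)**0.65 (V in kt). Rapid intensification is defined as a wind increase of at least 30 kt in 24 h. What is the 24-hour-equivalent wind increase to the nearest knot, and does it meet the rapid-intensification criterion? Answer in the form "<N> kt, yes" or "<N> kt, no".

36 kt, yes

V₁: ΔP = 47, V ≈ 6.16 × 47^0.65 ≈ 75.24 kt.
V₂: ΔP = 56, V ≈ 6.16 × 56^0.65 ≈ 84.31 kt.
ΔV over 6 h = 9.07 kt → 24 h equivalent = 9.07 × 24/6 ≈ 36.28 kt.
36 kt ≥ 30 kt ⇒ rapid intensification.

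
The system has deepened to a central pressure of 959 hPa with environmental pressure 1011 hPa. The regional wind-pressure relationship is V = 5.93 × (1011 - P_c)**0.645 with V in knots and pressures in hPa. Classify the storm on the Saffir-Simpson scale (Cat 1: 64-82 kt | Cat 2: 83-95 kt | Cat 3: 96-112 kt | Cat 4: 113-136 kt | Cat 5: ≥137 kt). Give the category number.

ΔP = 1011 − 959 = 52 hPa.
V ≈ 5.93 × 52^0.645 = 5.93 × 12.79 ≈ 76 kt.
76 kt falls in the Category 1 band.

1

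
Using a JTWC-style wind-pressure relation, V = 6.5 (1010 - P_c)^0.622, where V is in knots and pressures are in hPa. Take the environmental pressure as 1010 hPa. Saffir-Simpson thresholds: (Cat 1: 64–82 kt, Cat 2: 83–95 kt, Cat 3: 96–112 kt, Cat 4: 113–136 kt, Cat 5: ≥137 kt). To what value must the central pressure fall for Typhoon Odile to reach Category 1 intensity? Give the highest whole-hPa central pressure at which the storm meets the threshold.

Category 1 begins at V = 64 kt.
Required ΔP = (64/6.5)^(1/0.622) = 9.846^1.608 ≈ 39.53 hPa.
P_c ≤ 1010 − 39.53 = 970.47, so the highest integer P_c is 970 hPa.

970 hPa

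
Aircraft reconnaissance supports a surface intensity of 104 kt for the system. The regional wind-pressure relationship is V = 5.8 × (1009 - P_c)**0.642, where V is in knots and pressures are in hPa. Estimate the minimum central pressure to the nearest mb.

919 mb

ΔP = (V / 5.8)^(1/0.642) = (104/5.8)^1.558.
104/5.8 = 17.931; 17.931^1.558 ≈ 89.67 mb.
P_c = 1009 − 89.67 = 919.33 ≈ 919 mb.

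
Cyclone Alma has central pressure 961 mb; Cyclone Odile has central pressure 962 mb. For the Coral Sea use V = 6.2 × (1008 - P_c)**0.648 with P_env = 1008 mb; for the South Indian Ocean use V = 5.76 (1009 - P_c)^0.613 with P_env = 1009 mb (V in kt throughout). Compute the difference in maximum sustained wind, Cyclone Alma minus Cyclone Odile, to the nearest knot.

Cyclone Alma: ΔP = 47; V ≈ 6.2 × 47^0.648 ≈ 75.15 kt.
Cyclone Odile: ΔP = 47; V ≈ 5.76 × 47^0.613 ≈ 61.01 kt.
Difference ≈ 75.15 − 61.01 = 14.14 → 14 kt.

14 kt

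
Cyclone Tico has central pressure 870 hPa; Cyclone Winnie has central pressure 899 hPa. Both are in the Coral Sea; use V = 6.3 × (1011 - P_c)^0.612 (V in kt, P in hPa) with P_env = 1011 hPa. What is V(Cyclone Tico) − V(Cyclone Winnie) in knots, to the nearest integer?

17 kt

Cyclone Tico: ΔP = 141; V ≈ 6.3 × 141^0.612 ≈ 130.22 kt.
Cyclone Winnie: ΔP = 112; V ≈ 6.3 × 112^0.612 ≈ 113.10 kt.
Difference ≈ 130.22 − 113.10 = 17.12 → 17 kt.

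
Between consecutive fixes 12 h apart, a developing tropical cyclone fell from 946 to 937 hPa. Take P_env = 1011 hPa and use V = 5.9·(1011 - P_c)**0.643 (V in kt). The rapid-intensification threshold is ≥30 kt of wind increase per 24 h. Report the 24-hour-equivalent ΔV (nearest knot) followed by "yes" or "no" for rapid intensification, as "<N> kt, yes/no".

15 kt, no

V₁: ΔP = 65, V ≈ 5.9 × 65^0.643 ≈ 86.41 kt.
V₂: ΔP = 74, V ≈ 5.9 × 74^0.643 ≈ 93.92 kt.
ΔV over 12 h = 7.51 kt → 24 h equivalent = 7.51 × 24/12 ≈ 15.02 kt.
15 kt < 30 kt ⇒ not rapid intensification.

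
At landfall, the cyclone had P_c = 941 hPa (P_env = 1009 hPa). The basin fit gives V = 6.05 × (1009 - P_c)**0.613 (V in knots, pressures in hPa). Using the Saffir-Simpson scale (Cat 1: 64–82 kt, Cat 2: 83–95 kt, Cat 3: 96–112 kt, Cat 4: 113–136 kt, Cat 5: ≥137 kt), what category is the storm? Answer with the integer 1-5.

1

ΔP = 1009 − 941 = 68 hPa.
V ≈ 6.05 × 68^0.613 = 6.05 × 13.28 ≈ 80 kt.
80 kt falls in the Category 1 band.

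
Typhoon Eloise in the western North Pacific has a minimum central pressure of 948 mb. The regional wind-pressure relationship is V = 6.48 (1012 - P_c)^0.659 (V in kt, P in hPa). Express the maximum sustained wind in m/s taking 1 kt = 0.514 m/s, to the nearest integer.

ΔP = 1012 − 948 = 64 mb.
V ≈ 6.48 × 64^0.659 = 6.48 × 15.498 ≈ 100.426 kt.
100.426 × 0.514 ≈ 51.62 m/s → 52 m/s.

52 m/s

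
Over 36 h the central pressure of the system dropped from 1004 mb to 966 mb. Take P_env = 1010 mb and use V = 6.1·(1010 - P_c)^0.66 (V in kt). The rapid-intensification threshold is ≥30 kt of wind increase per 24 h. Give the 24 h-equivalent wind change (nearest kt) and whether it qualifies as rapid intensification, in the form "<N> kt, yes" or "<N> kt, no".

V₁: ΔP = 6, V ≈ 6.1 × 6^0.66 ≈ 19.90 kt.
V₂: ΔP = 44, V ≈ 6.1 × 44^0.66 ≈ 74.13 kt.
ΔV over 36 h = 54.23 kt → 24 h equivalent = 54.23 × 24/36 ≈ 36.15 kt.
36 kt ≥ 30 kt ⇒ rapid intensification.

36 kt, yes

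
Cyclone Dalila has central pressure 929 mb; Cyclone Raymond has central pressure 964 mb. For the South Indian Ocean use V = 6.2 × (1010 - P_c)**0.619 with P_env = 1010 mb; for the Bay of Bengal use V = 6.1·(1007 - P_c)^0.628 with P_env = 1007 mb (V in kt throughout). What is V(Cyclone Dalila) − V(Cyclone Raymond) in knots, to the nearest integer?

29 kt

Cyclone Dalila: ΔP = 81; V ≈ 6.2 × 81^0.619 ≈ 94.13 kt.
Cyclone Raymond: ΔP = 43; V ≈ 6.1 × 43^0.628 ≈ 64.74 kt.
Difference ≈ 94.13 − 64.74 = 29.39 → 29 kt.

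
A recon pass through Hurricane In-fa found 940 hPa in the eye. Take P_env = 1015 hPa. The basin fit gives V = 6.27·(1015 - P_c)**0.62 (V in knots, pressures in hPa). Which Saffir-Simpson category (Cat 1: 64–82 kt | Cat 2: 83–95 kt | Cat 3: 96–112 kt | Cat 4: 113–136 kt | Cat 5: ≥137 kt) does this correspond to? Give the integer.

2

ΔP = 1015 − 940 = 75 hPa.
V ≈ 6.27 × 75^0.62 = 6.27 × 14.54 ≈ 91 kt.
91 kt falls in the Category 2 band.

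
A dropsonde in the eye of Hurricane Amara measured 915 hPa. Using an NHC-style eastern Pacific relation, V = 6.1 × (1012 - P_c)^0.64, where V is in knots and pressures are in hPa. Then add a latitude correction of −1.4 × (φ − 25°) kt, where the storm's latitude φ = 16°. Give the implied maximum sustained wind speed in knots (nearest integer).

ΔP = 1012 − 915 = 97 hPa.
97^0.64 ≈ 18.687.
V ≈ 6.1 × 18.687 ≈ 114.0 kt.
Latitude correction: −1.4 × (16 − 25) = 12.6 kt.
Corrected V ≈ 126.6 kt → 127 kt.

127 kt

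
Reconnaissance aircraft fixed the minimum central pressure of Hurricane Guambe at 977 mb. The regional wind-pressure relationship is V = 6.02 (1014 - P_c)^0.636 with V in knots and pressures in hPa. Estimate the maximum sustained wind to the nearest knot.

ΔP = 1014 − 977 = 37 mb.
37^0.636 ≈ 9.940.
V ≈ 6.02 × 9.940 ≈ 59.8 kt.

60 kt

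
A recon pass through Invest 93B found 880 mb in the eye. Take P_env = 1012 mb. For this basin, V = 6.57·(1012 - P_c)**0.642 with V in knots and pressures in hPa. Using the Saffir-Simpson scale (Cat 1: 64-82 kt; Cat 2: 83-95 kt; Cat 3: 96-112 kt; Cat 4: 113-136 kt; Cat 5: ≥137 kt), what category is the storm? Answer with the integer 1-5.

ΔP = 1012 − 880 = 132 mb.
V ≈ 6.57 × 132^0.642 = 6.57 × 22.98 ≈ 151 kt.
151 kt falls in the Category 5 band.

5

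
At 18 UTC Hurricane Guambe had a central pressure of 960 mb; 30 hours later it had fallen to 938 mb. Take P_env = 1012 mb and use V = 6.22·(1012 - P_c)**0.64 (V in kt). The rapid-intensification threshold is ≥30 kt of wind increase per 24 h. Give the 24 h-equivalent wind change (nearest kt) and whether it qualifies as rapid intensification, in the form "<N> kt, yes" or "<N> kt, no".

V₁: ΔP = 52, V ≈ 6.22 × 52^0.64 ≈ 77.99 kt.
V₂: ΔP = 74, V ≈ 6.22 × 74^0.64 ≈ 97.75 kt.
ΔV over 30 h = 19.76 kt → 24 h equivalent = 19.76 × 24/30 ≈ 15.81 kt.
16 kt < 30 kt ⇒ not rapid intensification.

16 kt, no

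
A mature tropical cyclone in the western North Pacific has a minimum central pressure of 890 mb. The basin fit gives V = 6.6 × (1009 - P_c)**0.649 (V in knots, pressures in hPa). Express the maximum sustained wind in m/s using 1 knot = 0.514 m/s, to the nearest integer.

ΔP = 1009 − 890 = 119 mb.
V ≈ 6.6 × 119^0.649 = 6.6 × 22.235 ≈ 146.749 kt.
146.749 × 0.514 ≈ 75.43 m/s → 75 m/s.

75 m/s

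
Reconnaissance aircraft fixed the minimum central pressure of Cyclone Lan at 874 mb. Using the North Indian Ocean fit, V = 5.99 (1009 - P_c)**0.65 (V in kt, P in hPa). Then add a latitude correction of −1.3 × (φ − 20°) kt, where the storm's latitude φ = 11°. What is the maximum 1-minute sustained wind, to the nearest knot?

ΔP = 1009 − 874 = 135 mb.
135^0.65 ≈ 24.250.
V ≈ 5.99 × 24.250 ≈ 145.3 kt.
Latitude correction: −1.3 × (11 − 20) = 11.7 kt.
Corrected V ≈ 157 kt → 157 kt.

157 kt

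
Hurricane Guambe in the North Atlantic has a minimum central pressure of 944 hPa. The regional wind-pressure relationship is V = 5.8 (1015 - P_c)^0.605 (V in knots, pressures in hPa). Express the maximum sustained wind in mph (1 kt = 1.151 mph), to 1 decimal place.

88.0 mph

ΔP = 1015 − 944 = 71 hPa.
V ≈ 5.8 × 71^0.605 = 5.8 × 13.183 ≈ 76.461 kt.
76.461 × 1.151 ≈ 88.01 mph → 88.0 mph.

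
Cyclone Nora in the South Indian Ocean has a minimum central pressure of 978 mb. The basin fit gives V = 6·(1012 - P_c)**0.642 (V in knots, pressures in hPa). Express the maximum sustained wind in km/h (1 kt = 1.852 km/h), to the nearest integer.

ΔP = 1012 − 978 = 34 mb.
V ≈ 6 × 34^0.642 = 6 × 9.621 ≈ 57.725 kt.
57.725 × 1.852 ≈ 106.91 km/h → 107 km/h.

107 km/h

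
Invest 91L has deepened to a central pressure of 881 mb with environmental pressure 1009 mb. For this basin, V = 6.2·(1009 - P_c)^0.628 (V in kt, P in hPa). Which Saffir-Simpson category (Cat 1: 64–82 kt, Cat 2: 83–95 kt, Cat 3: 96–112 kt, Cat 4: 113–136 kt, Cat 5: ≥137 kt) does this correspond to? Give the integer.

ΔP = 1009 − 881 = 128 mb.
V ≈ 6.2 × 128^0.628 = 6.2 × 21.05 ≈ 131 kt.
131 kt falls in the Category 4 band.

4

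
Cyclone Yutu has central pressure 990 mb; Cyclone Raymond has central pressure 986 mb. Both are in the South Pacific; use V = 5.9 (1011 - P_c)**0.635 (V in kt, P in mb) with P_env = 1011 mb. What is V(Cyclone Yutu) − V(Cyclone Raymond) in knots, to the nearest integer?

-5 kt

Cyclone Yutu: ΔP = 21; V ≈ 5.9 × 21^0.635 ≈ 40.78 kt.
Cyclone Raymond: ΔP = 25; V ≈ 5.9 × 25^0.635 ≈ 45.56 kt.
Difference ≈ 40.78 − 45.56 = -4.78 → -5 kt.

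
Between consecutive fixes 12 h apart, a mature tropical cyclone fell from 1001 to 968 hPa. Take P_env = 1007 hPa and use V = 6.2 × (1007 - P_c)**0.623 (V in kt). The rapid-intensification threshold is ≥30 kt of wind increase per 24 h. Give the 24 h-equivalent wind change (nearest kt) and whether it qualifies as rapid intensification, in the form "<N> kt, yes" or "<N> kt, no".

84 kt, yes

V₁: ΔP = 6, V ≈ 6.2 × 6^0.623 ≈ 18.93 kt.
V₂: ΔP = 39, V ≈ 6.2 × 39^0.623 ≈ 60.76 kt.
ΔV over 12 h = 41.83 kt → 24 h equivalent = 41.83 × 24/12 ≈ 83.66 kt.
84 kt ≥ 30 kt ⇒ rapid intensification.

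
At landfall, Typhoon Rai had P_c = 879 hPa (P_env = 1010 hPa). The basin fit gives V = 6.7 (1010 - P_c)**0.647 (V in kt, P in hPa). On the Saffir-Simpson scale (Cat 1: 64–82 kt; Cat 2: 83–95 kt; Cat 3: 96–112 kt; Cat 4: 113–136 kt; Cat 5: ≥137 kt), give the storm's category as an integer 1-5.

ΔP = 1010 − 879 = 131 hPa.
V ≈ 6.7 × 131^0.647 = 6.7 × 23.44 ≈ 157 kt.
157 kt falls in the Category 5 band.

5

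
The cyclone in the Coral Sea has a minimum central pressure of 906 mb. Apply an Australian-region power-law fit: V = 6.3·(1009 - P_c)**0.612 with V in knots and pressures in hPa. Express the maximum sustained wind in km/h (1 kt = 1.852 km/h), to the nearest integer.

199 km/h

ΔP = 1009 − 906 = 103 mb.
V ≈ 6.3 × 103^0.612 = 6.3 × 17.055 ≈ 107.448 kt.
107.448 × 1.852 ≈ 198.99 km/h → 199 km/h.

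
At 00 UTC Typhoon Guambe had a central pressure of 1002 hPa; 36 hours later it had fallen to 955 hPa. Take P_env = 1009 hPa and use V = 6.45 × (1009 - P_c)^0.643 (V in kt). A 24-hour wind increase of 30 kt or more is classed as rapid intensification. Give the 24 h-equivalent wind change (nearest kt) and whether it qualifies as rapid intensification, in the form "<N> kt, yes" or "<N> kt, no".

41 kt, yes

V₁: ΔP = 7, V ≈ 6.45 × 7^0.643 ≈ 22.54 kt.
V₂: ΔP = 54, V ≈ 6.45 × 54^0.643 ≈ 83.85 kt.
ΔV over 36 h = 61.31 kt → 24 h equivalent = 61.31 × 24/36 ≈ 40.87 kt.
41 kt ≥ 30 kt ⇒ rapid intensification.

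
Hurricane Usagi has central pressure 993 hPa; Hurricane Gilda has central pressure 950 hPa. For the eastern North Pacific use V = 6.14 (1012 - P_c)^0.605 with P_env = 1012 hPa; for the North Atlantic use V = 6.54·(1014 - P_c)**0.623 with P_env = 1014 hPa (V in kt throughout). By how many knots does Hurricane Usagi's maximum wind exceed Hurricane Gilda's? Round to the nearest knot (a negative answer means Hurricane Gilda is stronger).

-51 kt

Hurricane Usagi: ΔP = 19; V ≈ 6.14 × 19^0.605 ≈ 36.46 kt.
Hurricane Gilda: ΔP = 64; V ≈ 6.54 × 64^0.623 ≈ 87.26 kt.
Difference ≈ 36.46 − 87.26 = -50.80 → -51 kt.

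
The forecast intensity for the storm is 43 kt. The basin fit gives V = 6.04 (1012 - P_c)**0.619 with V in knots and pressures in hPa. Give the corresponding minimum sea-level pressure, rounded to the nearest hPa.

ΔP = (V / 6.04)^(1/0.619) = (43/6.04)^1.616.
43/6.04 = 7.119; 7.119^1.616 ≈ 23.83 hPa.
P_c = 1012 − 23.83 = 988.17 ≈ 988 hPa.

988 hPa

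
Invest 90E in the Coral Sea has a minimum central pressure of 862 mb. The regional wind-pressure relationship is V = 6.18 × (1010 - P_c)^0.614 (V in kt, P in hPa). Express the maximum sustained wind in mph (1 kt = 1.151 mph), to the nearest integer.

153 mph

ΔP = 1010 − 862 = 148 mb.
V ≈ 6.18 × 148^0.614 = 6.18 × 21.505 ≈ 132.901 kt.
132.901 × 1.151 ≈ 152.97 mph → 153 mph.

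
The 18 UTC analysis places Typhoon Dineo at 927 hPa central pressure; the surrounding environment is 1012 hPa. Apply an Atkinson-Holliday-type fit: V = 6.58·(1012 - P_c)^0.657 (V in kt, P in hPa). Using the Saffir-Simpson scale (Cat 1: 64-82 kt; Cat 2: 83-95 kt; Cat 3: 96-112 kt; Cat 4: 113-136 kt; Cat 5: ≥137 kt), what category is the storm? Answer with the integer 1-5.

4

ΔP = 1012 − 927 = 85 hPa.
V ≈ 6.58 × 85^0.657 = 6.58 × 18.52 ≈ 122 kt.
122 kt falls in the Category 4 band.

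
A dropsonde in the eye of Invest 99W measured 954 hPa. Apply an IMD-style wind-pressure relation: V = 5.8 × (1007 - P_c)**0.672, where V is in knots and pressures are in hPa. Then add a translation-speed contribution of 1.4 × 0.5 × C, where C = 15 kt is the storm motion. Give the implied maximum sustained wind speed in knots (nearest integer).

ΔP = 1007 − 954 = 53 hPa.
53^0.672 ≈ 14.412.
V ≈ 5.8 × 14.412 ≈ 83.6 kt.
Translation term: 1.4 × 0.5 × 15 = 10.5 kt.
Corrected V ≈ 94.1 kt → 94 kt.

94 kt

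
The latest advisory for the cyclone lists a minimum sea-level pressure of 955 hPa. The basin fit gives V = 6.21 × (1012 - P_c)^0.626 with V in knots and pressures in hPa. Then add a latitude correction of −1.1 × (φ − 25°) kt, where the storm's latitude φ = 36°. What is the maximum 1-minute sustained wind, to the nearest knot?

ΔP = 1012 − 955 = 57 hPa.
57^0.626 ≈ 12.565.
V ≈ 6.21 × 12.565 ≈ 78.0 kt.
Latitude correction: −1.1 × (36 − 25) = -12.1 kt.
Corrected V ≈ 65.9 kt → 66 kt.

66 kt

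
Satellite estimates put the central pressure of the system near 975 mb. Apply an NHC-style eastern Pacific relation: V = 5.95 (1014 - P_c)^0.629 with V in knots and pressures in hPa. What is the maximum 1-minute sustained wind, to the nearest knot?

ΔP = 1014 − 975 = 39 mb.
39^0.629 ≈ 10.018.
V ≈ 5.95 × 10.018 ≈ 59.6 kt.

60 kt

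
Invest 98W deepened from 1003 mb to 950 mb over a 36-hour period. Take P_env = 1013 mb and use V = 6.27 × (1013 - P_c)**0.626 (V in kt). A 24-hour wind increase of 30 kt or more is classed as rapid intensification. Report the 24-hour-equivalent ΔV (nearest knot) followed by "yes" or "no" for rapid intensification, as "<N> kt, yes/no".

V₁: ΔP = 10, V ≈ 6.27 × 10^0.626 ≈ 26.50 kt.
V₂: ΔP = 63, V ≈ 6.27 × 63^0.626 ≈ 83.88 kt.
ΔV over 36 h = 57.38 kt → 24 h equivalent = 57.38 × 24/36 ≈ 38.25 kt.
38 kt ≥ 30 kt ⇒ rapid intensification.

38 kt, yes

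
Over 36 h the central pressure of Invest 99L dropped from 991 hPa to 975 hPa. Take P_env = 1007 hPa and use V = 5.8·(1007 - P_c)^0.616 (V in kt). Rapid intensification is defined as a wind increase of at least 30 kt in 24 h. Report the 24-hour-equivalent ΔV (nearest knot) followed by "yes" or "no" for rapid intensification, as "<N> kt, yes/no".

V₁: ΔP = 16, V ≈ 5.8 × 16^0.616 ≈ 32.00 kt.
V₂: ΔP = 32, V ≈ 5.8 × 32^0.616 ≈ 49.05 kt.
ΔV over 36 h = 17.05 kt → 24 h equivalent = 17.05 × 24/36 ≈ 11.37 kt.
11 kt < 30 kt ⇒ not rapid intensification.

11 kt, no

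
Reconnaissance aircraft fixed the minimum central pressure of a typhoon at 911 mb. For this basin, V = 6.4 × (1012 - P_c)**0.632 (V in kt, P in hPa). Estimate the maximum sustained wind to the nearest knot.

118 kt

ΔP = 1012 − 911 = 101 mb.
101^0.632 ≈ 18.481.
V ≈ 6.4 × 18.481 ≈ 118.3 kt.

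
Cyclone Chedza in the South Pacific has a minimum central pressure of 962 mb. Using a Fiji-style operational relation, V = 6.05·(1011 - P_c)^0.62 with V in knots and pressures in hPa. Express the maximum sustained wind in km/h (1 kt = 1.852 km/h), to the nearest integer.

125 km/h

ΔP = 1011 − 962 = 49 mb.
V ≈ 6.05 × 49^0.62 = 6.05 × 11.167 ≈ 67.558 kt.
67.558 × 1.852 ≈ 125.12 km/h → 125 km/h.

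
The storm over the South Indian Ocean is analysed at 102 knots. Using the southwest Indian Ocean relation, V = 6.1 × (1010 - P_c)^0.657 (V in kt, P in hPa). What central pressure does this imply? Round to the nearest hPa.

937 hPa

ΔP = (V / 6.1)^(1/0.657) = (102/6.1)^1.522.
102/6.1 = 16.721; 16.721^1.522 ≈ 72.76 hPa.
P_c = 1010 − 72.76 = 937.24 ≈ 937 hPa.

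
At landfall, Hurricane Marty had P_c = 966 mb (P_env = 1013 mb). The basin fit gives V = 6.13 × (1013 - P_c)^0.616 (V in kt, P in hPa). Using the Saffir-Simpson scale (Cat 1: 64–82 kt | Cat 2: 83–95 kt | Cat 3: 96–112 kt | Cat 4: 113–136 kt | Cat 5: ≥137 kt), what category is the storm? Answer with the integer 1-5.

1

ΔP = 1013 − 966 = 47 mb.
V ≈ 6.13 × 47^0.616 = 6.13 × 10.72 ≈ 66 kt.
66 kt falls in the Category 1 band.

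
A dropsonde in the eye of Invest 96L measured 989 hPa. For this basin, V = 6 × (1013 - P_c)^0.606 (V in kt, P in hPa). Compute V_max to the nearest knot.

41 kt

ΔP = 1013 − 989 = 24 hPa.
24^0.606 ≈ 6.861.
V ≈ 6 × 6.861 ≈ 41.2 kt.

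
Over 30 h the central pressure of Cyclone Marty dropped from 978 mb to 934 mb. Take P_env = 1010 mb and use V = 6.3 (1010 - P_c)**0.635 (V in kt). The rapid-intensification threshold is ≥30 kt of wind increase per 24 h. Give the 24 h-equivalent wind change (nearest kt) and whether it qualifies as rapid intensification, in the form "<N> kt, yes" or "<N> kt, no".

33 kt, yes

V₁: ΔP = 32, V ≈ 6.3 × 32^0.635 ≈ 56.90 kt.
V₂: ΔP = 76, V ≈ 6.3 × 76^0.635 ≈ 98.55 kt.
ΔV over 30 h = 41.65 kt → 24 h equivalent = 41.65 × 24/30 ≈ 33.32 kt.
33 kt ≥ 30 kt ⇒ rapid intensification.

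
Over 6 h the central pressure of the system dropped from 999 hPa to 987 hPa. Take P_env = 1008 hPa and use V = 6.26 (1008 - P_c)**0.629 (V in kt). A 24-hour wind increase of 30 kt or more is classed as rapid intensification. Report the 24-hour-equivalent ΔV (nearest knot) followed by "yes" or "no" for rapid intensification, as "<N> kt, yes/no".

V₁: ΔP = 9, V ≈ 6.26 × 9^0.629 ≈ 24.93 kt.
V₂: ΔP = 21, V ≈ 6.26 × 21^0.629 ≈ 42.49 kt.
ΔV over 6 h = 17.56 kt → 24 h equivalent = 17.56 × 24/6 ≈ 70.24 kt.
70 kt ≥ 30 kt ⇒ rapid intensification.

70 kt, yes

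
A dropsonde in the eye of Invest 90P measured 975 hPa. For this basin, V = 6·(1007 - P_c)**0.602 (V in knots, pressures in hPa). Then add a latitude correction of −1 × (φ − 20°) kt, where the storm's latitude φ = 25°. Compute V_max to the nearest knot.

ΔP = 1007 − 975 = 32 hPa.
32^0.602 ≈ 8.056.
V ≈ 6 × 8.056 ≈ 48.3 kt.
Latitude correction: −1 × (25 − 20) = -5 kt.
Corrected V ≈ 43.3 kt → 43 kt.

43 kt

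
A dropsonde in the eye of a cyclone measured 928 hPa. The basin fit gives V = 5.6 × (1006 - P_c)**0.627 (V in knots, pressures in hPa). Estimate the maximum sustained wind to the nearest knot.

86 kt

ΔP = 1006 − 928 = 78 hPa.
78^0.627 ≈ 15.358.
V ≈ 5.6 × 15.358 ≈ 86.0 kt.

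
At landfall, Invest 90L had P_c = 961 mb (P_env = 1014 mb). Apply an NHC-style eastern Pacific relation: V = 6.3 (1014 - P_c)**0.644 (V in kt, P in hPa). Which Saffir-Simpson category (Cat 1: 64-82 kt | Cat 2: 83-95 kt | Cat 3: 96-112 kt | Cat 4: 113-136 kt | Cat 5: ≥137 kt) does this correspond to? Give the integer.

ΔP = 1014 − 961 = 53 mb.
V ≈ 6.3 × 53^0.644 = 6.3 × 12.90 ≈ 81 kt.
81 kt falls in the Category 1 band.

1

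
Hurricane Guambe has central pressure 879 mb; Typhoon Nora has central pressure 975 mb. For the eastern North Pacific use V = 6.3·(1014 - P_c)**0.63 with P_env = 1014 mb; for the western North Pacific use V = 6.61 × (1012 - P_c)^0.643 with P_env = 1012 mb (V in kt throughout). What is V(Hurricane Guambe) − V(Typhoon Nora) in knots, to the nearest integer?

71 kt

Hurricane Guambe: ΔP = 135; V ≈ 6.3 × 135^0.63 ≈ 138.50 kt.
Typhoon Nora: ΔP = 37; V ≈ 6.61 × 37^0.643 ≈ 67.38 kt.
Difference ≈ 138.50 − 67.38 = 71.12 → 71 kt.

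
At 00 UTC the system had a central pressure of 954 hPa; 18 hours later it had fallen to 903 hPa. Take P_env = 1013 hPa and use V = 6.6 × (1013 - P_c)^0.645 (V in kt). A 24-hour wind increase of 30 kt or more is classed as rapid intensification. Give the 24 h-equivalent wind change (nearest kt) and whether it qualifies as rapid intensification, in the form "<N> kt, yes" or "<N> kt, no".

V₁: ΔP = 59, V ≈ 6.6 × 59^0.645 ≈ 91.57 kt.
V₂: ΔP = 110, V ≈ 6.6 × 110^0.645 ≈ 136.85 kt.
ΔV over 18 h = 45.28 kt → 24 h equivalent = 45.28 × 24/18 ≈ 60.37 kt.
60 kt ≥ 30 kt ⇒ rapid intensification.

60 kt, yes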